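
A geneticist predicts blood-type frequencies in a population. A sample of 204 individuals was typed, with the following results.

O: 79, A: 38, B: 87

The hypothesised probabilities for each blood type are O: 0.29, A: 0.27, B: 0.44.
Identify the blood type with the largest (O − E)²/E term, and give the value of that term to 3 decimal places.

O, 6.654

Expected counts E_i = n·p_i: 204×0.29 = 59.16, 204×0.27 = 55.08, 204×0.44 = 89.76.
χ² = (79−59.16)²/59.16 + (38−55.08)²/55.08 + (87−89.76)²/89.76
   = 6.6536 + 5.2964 + 0.0849
The largest term is for O: 6.654.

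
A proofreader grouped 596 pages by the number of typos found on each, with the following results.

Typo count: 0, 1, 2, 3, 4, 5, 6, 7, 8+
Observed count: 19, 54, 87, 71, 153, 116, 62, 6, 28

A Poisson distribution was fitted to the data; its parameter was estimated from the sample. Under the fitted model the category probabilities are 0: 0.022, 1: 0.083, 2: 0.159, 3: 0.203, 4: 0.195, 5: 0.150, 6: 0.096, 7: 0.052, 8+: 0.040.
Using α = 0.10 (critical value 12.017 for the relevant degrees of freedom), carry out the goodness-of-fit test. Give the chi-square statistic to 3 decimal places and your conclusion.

65.182; reject

Expected counts E_i = n·p_i: 596×0.022 = 13.112, 596×0.083 = 49.468, 596×0.159 = 94.764, 596×0.203 = 120.988, 596×0.195 = 116.22, 596×0.150 = 89.4, 596×0.096 = 57.216, 596×0.052 = 30.992, 596×0.040 = 23.84.
cat         O        E   (O−E)²/E
0          19   13.112     2.6440
1          54   49.468     0.4152
2          87   94.764     0.6361
3          71  120.988    20.6533
4         153   116.22    11.6397
5         116     89.4     7.9145
6          62   57.216     0.4000
7           6   30.992    20.1536
8+         28    23.84     0.7259
Sum = 65.182
df = 7. Since 65.182 > 12.017, we reject H₀.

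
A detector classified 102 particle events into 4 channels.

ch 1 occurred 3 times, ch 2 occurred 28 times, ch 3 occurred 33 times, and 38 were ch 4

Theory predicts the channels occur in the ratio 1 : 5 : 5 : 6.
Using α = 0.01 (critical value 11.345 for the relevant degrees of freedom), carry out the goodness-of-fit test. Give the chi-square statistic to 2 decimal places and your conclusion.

Ratio total = 17. Expected counts: 102×1/17 = 6, 102×5/17 = 30, 102×5/17 = 30, 102×6/17 = 36.
χ² = (3−6)²/6 + (28−30)²/30 + (33−30)²/30 + (38−36)²/36
   = 1.500 + 0.133 + 0.300 + 0.111
Sum = 2.04
df = 3. Since 2.04 < 11.345, we do not reject H₀.

2.04; do not reject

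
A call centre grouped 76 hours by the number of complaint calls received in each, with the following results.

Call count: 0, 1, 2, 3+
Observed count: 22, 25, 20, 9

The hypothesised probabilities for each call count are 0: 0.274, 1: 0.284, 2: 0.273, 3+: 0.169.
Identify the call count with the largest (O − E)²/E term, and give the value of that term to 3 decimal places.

3+, 1.150

Expected counts E_i = n·p_i: 76×0.274 = 20.824, 76×0.284 = 21.584, 76×0.273 = 20.748, 76×0.169 = 12.844.
χ² = (22−20.824)²/20.824 + (25−21.584)²/21.584 + (20−20.748)²/20.748 + (9−12.844)²/12.844
   = 0.0664 + 0.5406 + 0.0270 + 1.1504
The largest term is for 3+: 1.150.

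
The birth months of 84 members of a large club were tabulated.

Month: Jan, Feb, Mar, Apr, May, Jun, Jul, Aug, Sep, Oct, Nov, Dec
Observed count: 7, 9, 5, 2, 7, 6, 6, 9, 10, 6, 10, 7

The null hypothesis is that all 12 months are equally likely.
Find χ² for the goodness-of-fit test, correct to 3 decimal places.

Expected count for each of the 12 categories: 84/12 = 7.
Jan: (7 − 7)²/7 = 0/7 = 0.0000
Feb: (9 − 7)²/7 = 4/7 = 0.5714
Mar: (5 − 7)²/7 = 4/7 = 0.5714
Apr: (2 − 7)²/7 = 25/7 = 3.5714
May: (7 − 7)²/7 = 0/7 = 0.0000
Jun: (6 − 7)²/7 = 1/7 = 0.1429
Jul: (6 − 7)²/7 = 1/7 = 0.1429
Aug: (9 − 7)²/7 = 4/7 = 0.5714
Sep: (10 − 7)²/7 = 9/7 = 1.2857
Oct: (6 − 7)²/7 = 1/7 = 0.1429
Nov: (10 − 7)²/7 = 9/7 = 1.2857
Dec: (7 − 7)²/7 = 0/7 = 0.0000
Sum = 8.286

8.286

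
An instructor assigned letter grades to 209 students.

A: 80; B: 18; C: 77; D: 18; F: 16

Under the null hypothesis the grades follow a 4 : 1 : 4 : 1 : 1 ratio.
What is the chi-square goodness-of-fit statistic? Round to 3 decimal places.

Ratio total = 11. Expected counts: 209×4/11 = 76, 209×1/11 = 19, 209×4/11 = 76, 209×1/11 = 19, 209×1/11 = 19.
cat         O        E   (O−E)²/E
A          80       76     0.2105
B          18       19     0.0526
C          77       76     0.0132
D          18       19     0.0526
F          16       19     0.4737
Sum = 0.803

0.803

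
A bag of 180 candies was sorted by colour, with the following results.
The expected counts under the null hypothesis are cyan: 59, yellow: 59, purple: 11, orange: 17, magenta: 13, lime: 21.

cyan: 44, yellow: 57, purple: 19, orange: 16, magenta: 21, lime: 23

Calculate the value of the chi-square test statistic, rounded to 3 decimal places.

χ² = (44−59)²/59 + (57−59)²/59 + (19−11)²/11 + (16−17)²/17 + (21−13)²/13 + (23−21)²/21
   = 3.8136 + 0.0678 + 5.8182 + 0.0588 + 4.9231 + 0.1905
Sum = 14.872

14.872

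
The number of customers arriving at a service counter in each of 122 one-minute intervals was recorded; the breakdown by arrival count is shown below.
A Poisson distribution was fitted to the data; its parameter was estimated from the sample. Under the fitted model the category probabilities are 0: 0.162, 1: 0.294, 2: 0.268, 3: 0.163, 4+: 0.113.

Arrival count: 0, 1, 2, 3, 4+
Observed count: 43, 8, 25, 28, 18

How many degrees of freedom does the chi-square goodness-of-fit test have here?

There are k = 5 categories and 1 parameter estimated from the data, so df = 5 − 1 − 1 = 3.

3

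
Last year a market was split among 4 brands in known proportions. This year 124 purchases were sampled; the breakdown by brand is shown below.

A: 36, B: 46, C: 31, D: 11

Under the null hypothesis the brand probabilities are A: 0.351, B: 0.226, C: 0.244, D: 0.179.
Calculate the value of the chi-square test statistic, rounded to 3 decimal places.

18.497

Expected counts E_i = n·p_i: 124×0.351 = 43.524, 124×0.226 = 28.024, 124×0.244 = 30.256, 124×0.179 = 22.196.
χ² = (36−43.524)²/43.524 + (46−28.024)²/28.024 + (31−30.256)²/30.256 + (11−22.196)²/22.196
   = 1.3007 + 11.5307 + 0.0183 + 5.6474
Sum = 18.497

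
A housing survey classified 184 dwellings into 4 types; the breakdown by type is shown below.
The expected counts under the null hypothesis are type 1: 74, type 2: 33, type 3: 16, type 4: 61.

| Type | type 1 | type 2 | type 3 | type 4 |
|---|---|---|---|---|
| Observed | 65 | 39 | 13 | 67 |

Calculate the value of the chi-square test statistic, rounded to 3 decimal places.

3.338

type 1: (65 − 74)²/74 = 81/74 = 1.0946
type 2: (39 − 33)²/33 = 36/33 = 1.0909
type 3: (13 − 16)²/16 = 9/16 = 0.5625
type 4: (67 − 61)²/61 = 36/61 = 0.5902
Sum = 3.338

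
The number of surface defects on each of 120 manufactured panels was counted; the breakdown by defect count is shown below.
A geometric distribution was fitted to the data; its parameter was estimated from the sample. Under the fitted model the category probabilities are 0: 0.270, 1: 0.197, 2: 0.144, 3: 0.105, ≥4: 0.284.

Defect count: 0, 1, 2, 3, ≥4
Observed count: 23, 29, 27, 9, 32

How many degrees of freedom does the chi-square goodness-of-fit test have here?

There are k = 5 categories and 1 parameter estimated from the data, so df = 5 − 1 − 1 = 3.

3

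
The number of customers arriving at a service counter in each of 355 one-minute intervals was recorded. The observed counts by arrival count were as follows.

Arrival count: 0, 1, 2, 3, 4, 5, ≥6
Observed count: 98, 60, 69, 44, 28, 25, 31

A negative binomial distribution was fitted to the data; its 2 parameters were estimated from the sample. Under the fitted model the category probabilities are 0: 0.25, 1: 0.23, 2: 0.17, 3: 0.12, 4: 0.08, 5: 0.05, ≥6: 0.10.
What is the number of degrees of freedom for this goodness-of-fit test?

4

There are k = 7 categories and 2 parameters estimated from the data, so df = 7 − 1 − 2 = 4.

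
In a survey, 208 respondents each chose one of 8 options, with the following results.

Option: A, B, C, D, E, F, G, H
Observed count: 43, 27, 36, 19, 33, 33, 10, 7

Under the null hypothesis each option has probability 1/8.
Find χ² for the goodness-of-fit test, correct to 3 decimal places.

Under H₀ each category has probability 1/8, so each expected count is 208/8 = 26.
χ² = (43−26)²/26 + (27−26)²/26 + (36−26)²/26 + (19−26)²/26 + (33−26)²/26 + (33−26)²/26 + (10−26)²/26 + (7−26)²/26
   = 11.1154 + 0.0385 + 3.8462 + 1.8846 + 1.8846 + 1.8846 + 9.8462 + 13.8846
Sum = 44.385

44.385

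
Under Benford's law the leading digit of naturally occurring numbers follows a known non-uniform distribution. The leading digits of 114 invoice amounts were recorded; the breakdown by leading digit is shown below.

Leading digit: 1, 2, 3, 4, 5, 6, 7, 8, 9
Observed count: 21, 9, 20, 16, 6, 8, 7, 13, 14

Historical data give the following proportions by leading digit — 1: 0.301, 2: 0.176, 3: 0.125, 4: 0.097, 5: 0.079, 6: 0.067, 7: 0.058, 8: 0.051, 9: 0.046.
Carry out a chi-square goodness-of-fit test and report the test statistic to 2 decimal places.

Expected counts E_i = n·p_i: 114×0.301 = 34.314, 114×0.176 = 20.064, 114×0.125 = 14.25, 114×0.097 = 11.058, 114×0.079 = 9.006, 114×0.067 = 7.638, 114×0.058 = 6.612, 114×0.051 = 5.814, 114×0.046 = 5.244.
cat         O        E   (O−E)²/E
1          21   34.314      5.166
2           9   20.064      6.101
3          20    14.25      2.320
4          16   11.058      2.209
5           6    9.006      1.003
6           8    7.638      0.017
7           7    6.612      0.023
8          13    5.814      8.882
9          14    5.244     14.620
Sum = 40.34

40.34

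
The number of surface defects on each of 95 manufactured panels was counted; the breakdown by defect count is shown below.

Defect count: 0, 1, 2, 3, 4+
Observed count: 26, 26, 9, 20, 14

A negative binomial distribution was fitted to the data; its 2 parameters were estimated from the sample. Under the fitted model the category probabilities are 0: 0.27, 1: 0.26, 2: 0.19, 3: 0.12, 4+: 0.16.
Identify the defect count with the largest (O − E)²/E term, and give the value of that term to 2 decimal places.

Expected counts E_i = n·p_i: 95×0.27 = 25.65, 95×0.26 = 24.7, 95×0.19 = 18.05, 95×0.12 = 11.4, 95×0.16 = 15.2.
0: (26 − 25.65)²/25.65 = 0.1225/25.65 = 0.005
1: (26 − 24.7)²/24.7 = 1.69/24.7 = 0.068
2: (9 − 18.05)²/18.05 = 81.9025/18.05 = 4.538
3: (20 − 11.4)²/11.4 = 73.96/11.4 = 6.488
4+: (14 − 15.2)²/15.2 = 1.44/15.2 = 0.095
The largest term is for 3: 6.49.

3, 6.49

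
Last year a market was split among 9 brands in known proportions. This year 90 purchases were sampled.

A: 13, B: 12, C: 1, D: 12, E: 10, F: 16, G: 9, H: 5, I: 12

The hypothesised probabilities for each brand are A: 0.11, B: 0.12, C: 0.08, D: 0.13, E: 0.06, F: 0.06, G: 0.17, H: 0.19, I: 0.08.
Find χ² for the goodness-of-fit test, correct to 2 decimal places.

45.53

Expected counts E_i = n·p_i: 90×0.11 = 9.9, 90×0.12 = 10.8, 90×0.08 = 7.2, 90×0.13 = 11.7, 90×0.06 = 5.4, 90×0.06 = 5.4, 90×0.17 = 15.3, 90×0.19 = 17.1, 90×0.08 = 7.2.
cat         O        E   (O−E)²/E
A          13      9.9      0.971
B          12     10.8      0.133
C           1      7.2      5.339
D          12     11.7      0.008
E          10      5.4      3.919
F          16      5.4     20.807
G           9     15.3      2.594
H           5     17.1      8.562
I          12      7.2      3.200
Sum = 45.53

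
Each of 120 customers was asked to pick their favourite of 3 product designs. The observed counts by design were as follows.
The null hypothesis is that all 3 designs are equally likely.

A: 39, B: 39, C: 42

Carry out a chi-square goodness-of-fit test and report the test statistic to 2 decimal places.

0.15

Under H₀ each category has probability 1/3, so each expected count is 120/3 = 40.
χ² = (39−40)²/40 + (39−40)²/40 + (42−40)²/40
   = 0.025 + 0.025 + 0.100
Sum = 0.15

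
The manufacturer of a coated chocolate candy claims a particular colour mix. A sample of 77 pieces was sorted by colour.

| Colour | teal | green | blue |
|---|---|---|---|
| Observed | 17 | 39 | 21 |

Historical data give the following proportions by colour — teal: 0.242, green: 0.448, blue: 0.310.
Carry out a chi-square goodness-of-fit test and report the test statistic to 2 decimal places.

1.08

Expected counts E_i = n·p_i: 77×0.242 = 18.634, 77×0.448 = 34.496, 77×0.310 = 23.87.
teal: (17 − 18.634)²/18.634 = 2.669956/18.634 = 0.143
green: (39 − 34.496)²/34.496 = 20.286016/34.496 = 0.588
blue: (21 − 23.87)²/23.87 = 8.2369/23.87 = 0.345
Sum = 1.08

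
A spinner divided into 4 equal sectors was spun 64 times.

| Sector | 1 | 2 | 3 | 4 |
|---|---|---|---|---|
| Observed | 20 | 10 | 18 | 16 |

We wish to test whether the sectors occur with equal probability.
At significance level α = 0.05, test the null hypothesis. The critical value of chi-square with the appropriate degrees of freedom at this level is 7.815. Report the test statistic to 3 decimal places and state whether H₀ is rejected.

3.500; do not reject

Expected count for each of the 4 categories: 64/4 = 16.
1: (20 − 16)²/16 = 16/16 = 1.0000
2: (10 − 16)²/16 = 36/16 = 2.2500
3: (18 − 16)²/16 = 4/16 = 0.2500
4: (16 − 16)²/16 = 0/16 = 0.0000
Sum = 3.500
df = 3. Since 3.500 < 7.815, we do not reject H₀.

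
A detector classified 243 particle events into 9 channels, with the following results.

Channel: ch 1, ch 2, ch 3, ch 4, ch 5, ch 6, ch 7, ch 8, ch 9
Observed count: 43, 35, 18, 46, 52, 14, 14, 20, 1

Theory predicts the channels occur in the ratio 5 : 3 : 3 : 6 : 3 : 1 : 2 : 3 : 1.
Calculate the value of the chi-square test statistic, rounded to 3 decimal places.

Ratio total = 27. Expected counts: 243×5/27 = 45, 243×3/27 = 27, 243×3/27 = 27, 243×6/27 = 54, 243×3/27 = 27, 243×1/27 = 9, 243×2/27 = 18, 243×3/27 = 27, 243×1/27 = 9.
ch 1: (43 − 45)²/45 = 4/45 = 0.0889
ch 2: (35 − 27)²/27 = 64/27 = 2.3704
ch 3: (18 − 27)²/27 = 81/27 = 3.0000
ch 4: (46 − 54)²/54 = 64/54 = 1.1852
ch 5: (52 − 27)²/27 = 625/27 = 23.1481
ch 6: (14 − 9)²/9 = 25/9 = 2.7778
ch 7: (14 − 18)²/18 = 16/18 = 0.8889
ch 8: (20 − 27)²/27 = 49/27 = 1.8148
ch 9: (1 − 9)²/9 = 64/9 = 7.1111
Sum = 42.385

42.385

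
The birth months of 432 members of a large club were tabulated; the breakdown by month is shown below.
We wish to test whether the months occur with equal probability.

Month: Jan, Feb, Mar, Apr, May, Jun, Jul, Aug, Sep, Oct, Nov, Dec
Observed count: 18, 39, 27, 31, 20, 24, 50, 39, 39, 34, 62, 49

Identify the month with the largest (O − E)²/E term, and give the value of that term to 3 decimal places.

Nov, 18.778

Under H₀ each category has probability 1/12, so each expected count is 432/12 = 36.
cat         O        E   (O−E)²/E
Jan        18       36     9.0000
Feb        39       36     0.2500
Mar        27       36     2.2500
Apr        31       36     0.6944
May        20       36     7.1111
Jun        24       36     4.0000
Jul        50       36     5.4444
Aug        39       36     0.2500
Sep        39       36     0.2500
Oct        34       36     0.1111
Nov        62       36    18.7778
Dec        49       36     4.6944
The largest term is for Nov: 18.778.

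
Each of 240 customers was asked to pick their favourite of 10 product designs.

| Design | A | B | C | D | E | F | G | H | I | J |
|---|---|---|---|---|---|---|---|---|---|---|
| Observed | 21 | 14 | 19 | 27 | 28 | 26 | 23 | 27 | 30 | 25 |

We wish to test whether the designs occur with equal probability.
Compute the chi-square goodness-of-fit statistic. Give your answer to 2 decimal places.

Expected count for each of the 10 categories: 240/10 = 24.
cat         O        E   (O−E)²/E
A          21       24      0.375
B          14       24      4.167
C          19       24      1.042
D          27       24      0.375
E          28       24      0.667
F          26       24      0.167
G          23       24      0.042
H          27       24      0.375
I          30       24      1.500
J          25       24      0.042
Sum = 8.75

8.75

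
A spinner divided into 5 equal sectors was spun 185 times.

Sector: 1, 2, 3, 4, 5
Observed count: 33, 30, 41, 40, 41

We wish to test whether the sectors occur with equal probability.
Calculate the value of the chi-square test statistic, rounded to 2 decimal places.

2.86

Expected count for each of the 5 categories: 185/5 = 37.
χ² = (33−37)²/37 + (30−37)²/37 + (41−37)²/37 + (40−37)²/37 + (41−37)²/37
   = 0.432 + 1.324 + 0.432 + 0.243 + 0.432
Sum = 2.86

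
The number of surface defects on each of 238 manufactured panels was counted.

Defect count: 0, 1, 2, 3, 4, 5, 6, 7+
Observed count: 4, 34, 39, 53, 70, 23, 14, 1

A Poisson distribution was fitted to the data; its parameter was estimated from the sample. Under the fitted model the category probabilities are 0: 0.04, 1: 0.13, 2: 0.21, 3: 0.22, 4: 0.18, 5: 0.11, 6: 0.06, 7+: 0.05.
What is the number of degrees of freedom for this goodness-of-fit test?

6

There are k = 8 categories and 1 parameter estimated from the data, so df = 8 − 1 − 1 = 6.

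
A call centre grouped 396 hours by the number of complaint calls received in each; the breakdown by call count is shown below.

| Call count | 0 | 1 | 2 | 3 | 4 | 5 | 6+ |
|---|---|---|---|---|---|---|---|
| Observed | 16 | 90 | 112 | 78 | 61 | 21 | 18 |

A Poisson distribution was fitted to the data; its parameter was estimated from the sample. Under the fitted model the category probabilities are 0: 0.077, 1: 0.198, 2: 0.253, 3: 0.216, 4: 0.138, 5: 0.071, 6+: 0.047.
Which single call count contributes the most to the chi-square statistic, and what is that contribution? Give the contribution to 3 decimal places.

Expected counts E_i = n·p_i: 396×0.077 = 30.492, 396×0.198 = 78.408, 396×0.253 = 100.188, 396×0.216 = 85.536, 396×0.138 = 54.648, 396×0.071 = 28.116, 396×0.047 = 18.612.
cat         O        E   (O−E)²/E
0          16   30.492     6.8876
1          90   78.408     1.7138
2         112  100.188     1.3926
3          78   85.536     0.6639
4          61   54.648     0.7383
5          21   28.116     1.8010
6+         18   18.612     0.0201
The largest term is for 0: 6.888.

0, 6.888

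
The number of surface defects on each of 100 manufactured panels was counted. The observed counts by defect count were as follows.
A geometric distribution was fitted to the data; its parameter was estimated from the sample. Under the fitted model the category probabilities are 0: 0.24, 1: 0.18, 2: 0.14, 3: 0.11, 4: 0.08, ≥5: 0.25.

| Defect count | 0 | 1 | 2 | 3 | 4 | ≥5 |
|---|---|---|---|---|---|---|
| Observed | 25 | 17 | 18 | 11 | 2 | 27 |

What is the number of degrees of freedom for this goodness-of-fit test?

4

There are k = 6 categories and 1 parameter estimated from the data, so df = 6 − 1 − 1 = 4.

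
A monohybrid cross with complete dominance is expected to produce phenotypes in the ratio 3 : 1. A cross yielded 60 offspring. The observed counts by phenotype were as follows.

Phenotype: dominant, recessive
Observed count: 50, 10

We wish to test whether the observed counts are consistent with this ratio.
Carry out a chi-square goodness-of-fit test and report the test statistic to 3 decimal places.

Ratio total = 4. Expected counts: 60×3/4 = 45, 60×1/4 = 15.
cat            O        E   (O−E)²/E
dominant      50       45     0.5556
recessive     10       15     1.6667
Sum = 2.222

2.222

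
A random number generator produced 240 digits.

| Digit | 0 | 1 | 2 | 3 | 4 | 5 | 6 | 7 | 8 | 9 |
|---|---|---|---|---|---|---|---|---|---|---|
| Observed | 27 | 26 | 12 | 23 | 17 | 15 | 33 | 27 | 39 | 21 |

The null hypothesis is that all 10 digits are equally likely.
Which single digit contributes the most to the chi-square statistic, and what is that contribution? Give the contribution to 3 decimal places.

Under H₀ each category has probability 1/10, so each expected count is 240/10 = 24.
0: (27 − 24)²/24 = 9/24 = 0.3750
1: (26 − 24)²/24 = 4/24 = 0.1667
2: (12 − 24)²/24 = 144/24 = 6.0000
3: (23 − 24)²/24 = 1/24 = 0.0417
4: (17 − 24)²/24 = 49/24 = 2.0417
5: (15 − 24)²/24 = 81/24 = 3.3750
6: (33 − 24)²/24 = 81/24 = 3.3750
7: (27 − 24)²/24 = 9/24 = 0.3750
8: (39 − 24)²/24 = 225/24 = 9.3750
9: (21 − 24)²/24 = 9/24 = 0.3750
The largest term is for 8: 9.375.

8, 9.375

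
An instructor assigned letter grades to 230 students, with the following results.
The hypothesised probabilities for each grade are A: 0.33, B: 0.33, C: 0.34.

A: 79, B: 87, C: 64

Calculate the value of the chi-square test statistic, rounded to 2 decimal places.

4.33

Expected counts E_i = n·p_i: 230×0.33 = 75.9, 230×0.33 = 75.9, 230×0.34 = 78.2.
A: (79 − 75.9)²/75.9 = 9.61/75.9 = 0.127
B: (87 − 75.9)²/75.9 = 123.21/75.9 = 1.623
C: (64 − 78.2)²/78.2 = 201.64/78.2 = 2.579
Sum = 4.33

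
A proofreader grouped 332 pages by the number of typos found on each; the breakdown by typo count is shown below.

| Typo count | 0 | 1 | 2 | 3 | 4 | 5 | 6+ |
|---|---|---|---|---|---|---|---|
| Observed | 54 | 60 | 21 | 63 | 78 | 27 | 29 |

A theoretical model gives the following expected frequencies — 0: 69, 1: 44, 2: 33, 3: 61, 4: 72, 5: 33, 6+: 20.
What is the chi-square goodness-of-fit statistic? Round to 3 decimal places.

19.149

cat         O        E   (O−E)²/E
0          54       69     3.2609
1          60       44     5.8182
2          21       33     4.3636
3          63       61     0.0656
4          78       72     0.5000
5          27       33     1.0909
6+         29       20     4.0500
Sum = 19.149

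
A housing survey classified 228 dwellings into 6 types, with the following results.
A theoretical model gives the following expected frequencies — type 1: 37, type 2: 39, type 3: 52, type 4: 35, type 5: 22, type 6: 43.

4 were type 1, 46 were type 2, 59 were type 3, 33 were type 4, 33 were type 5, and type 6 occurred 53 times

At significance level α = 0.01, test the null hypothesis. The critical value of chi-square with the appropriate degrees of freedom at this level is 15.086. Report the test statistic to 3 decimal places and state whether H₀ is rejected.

cat         O        E   (O−E)²/E
type 1      4       37    29.4324
type 2     46       39     1.2564
type 3     59       52     0.9423
type 4     33       35     0.1143
type 5     33       22     5.5000
type 6     53       43     2.3256
Sum = 39.571
df = 5. Since 39.571 > 15.086, we reject H₀.

39.571; reject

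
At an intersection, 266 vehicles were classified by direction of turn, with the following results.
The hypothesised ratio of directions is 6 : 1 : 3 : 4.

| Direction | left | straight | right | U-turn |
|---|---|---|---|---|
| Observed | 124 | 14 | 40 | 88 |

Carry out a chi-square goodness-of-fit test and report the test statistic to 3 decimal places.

Ratio total = 14. Expected counts: 266×6/14 = 114, 266×1/14 = 19, 266×3/14 = 57, 266×4/14 = 76.
left: (124 − 114)²/114 = 100/114 = 0.8772
straight: (14 − 19)²/19 = 25/19 = 1.3158
right: (40 − 57)²/57 = 289/57 = 5.0702
U-turn: (88 − 76)²/76 = 144/76 = 1.8947
Sum = 9.158

9.158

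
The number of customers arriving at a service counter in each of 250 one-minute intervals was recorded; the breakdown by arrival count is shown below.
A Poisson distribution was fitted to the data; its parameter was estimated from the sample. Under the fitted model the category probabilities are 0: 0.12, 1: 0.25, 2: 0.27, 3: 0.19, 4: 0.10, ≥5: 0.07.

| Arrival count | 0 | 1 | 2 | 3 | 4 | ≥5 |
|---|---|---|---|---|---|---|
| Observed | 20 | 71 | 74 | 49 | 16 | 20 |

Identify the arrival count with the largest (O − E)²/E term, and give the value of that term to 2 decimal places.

Expected counts E_i = n·p_i: 250×0.12 = 30, 250×0.25 = 62.5, 250×0.27 = 67.5, 250×0.19 = 47.5, 250×0.10 = 25, 250×0.07 = 17.5.
0: (20 − 30)²/30 = 100/30 = 3.333
1: (71 − 62.5)²/62.5 = 72.25/62.5 = 1.156
2: (74 − 67.5)²/67.5 = 42.25/67.5 = 0.626
3: (49 − 47.5)²/47.5 = 2.25/47.5 = 0.047
4: (16 − 25)²/25 = 81/25 = 3.240
≥5: (20 − 17.5)²/17.5 = 6.25/17.5 = 0.357
The largest term is for 0: 3.33.

0, 3.33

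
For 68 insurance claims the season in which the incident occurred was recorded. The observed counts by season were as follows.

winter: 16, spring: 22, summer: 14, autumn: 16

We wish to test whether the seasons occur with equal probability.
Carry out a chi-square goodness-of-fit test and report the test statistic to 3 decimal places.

Expected count for each of the 4 categories: 68/4 = 17.
winter: (16 − 17)²/17 = 1/17 = 0.0588
spring: (22 − 17)²/17 = 25/17 = 1.4706
summer: (14 − 17)²/17 = 9/17 = 0.5294
autumn: (16 − 17)²/17 = 1/17 = 0.0588
Sum = 2.118

2.118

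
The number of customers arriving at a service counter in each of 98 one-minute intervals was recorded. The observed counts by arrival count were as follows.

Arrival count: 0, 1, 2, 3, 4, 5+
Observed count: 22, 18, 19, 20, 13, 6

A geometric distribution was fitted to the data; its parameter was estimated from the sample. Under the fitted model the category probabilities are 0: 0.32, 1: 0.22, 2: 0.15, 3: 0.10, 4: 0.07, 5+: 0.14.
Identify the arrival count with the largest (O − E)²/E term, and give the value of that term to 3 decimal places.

Expected counts E_i = n·p_i: 98×0.32 = 31.36, 98×0.22 = 21.56, 98×0.15 = 14.7, 98×0.10 = 9.8, 98×0.07 = 6.86, 98×0.14 = 13.72.
cat         O        E   (O−E)²/E
0          22    31.36     2.7937
1          18    21.56     0.5878
2          19     14.7     1.2578
3          20      9.8    10.6163
4          13     6.86     5.4956
5+          6    13.72     4.3439
The largest term is for 3: 10.616.

3, 10.616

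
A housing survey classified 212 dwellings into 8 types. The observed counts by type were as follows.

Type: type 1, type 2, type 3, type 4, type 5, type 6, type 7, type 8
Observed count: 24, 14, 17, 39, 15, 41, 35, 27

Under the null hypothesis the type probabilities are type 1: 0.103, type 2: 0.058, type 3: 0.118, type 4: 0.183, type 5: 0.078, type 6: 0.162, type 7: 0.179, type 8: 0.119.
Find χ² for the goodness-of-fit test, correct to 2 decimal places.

4.81

Expected counts E_i = n·p_i: 212×0.103 = 21.836, 212×0.058 = 12.296, 212×0.118 = 25.016, 212×0.183 = 38.796, 212×0.078 = 16.536, 212×0.162 = 34.344, 212×0.179 = 37.948, 212×0.119 = 25.228.
type 1: (24 − 21.836)²/21.836 = 4.682896/21.836 = 0.214
type 2: (14 − 12.296)²/12.296 = 2.903616/12.296 = 0.236
type 3: (17 − 25.016)²/25.016 = 64.256256/25.016 = 2.569
type 4: (39 − 38.796)²/38.796 = 0.041616/38.796 = 0.001
type 5: (15 − 16.536)²/16.536 = 2.359296/16.536 = 0.143
type 6: (41 − 34.344)²/34.344 = 44.302336/34.344 = 1.290
type 7: (35 − 37.948)²/37.948 = 8.690704/37.948 = 0.229
type 8: (27 − 25.228)²/25.228 = 3.139984/25.228 = 0.124
Sum = 4.81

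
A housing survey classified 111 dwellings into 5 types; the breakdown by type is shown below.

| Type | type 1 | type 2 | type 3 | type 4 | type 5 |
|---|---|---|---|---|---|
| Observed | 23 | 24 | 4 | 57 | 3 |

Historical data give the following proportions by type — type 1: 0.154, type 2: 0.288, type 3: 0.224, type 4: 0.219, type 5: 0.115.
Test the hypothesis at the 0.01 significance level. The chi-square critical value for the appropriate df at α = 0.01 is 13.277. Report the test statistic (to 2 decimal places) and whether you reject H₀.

72.97; reject

Expected counts E_i = n·p_i: 111×0.154 = 17.094, 111×0.288 = 31.968, 111×0.224 = 24.864, 111×0.219 = 24.309, 111×0.115 = 12.765.
type 1: (23 − 17.094)²/17.094 = 34.880836/17.094 = 2.041
type 2: (24 − 31.968)²/31.968 = 63.489024/31.968 = 1.986
type 3: (4 − 24.864)²/24.864 = 435.306496/24.864 = 17.508
type 4: (57 − 24.309)²/24.309 = 1068.701481/24.309 = 43.963
type 5: (3 − 12.765)²/12.765 = 95.355225/12.765 = 7.470
Sum = 72.97
df = 4. Since 72.97 > 13.277, we reject H₀.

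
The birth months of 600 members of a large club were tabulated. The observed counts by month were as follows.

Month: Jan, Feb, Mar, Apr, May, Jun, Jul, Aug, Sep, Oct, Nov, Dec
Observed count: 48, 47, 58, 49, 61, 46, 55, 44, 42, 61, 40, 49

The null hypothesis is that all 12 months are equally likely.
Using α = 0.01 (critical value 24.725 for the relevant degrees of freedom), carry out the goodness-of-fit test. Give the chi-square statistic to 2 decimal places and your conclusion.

Expected count for each of the 12 categories: 600/12 = 50.
Jan: (48 − 50)²/50 = 4/50 = 0.080
Feb: (47 − 50)²/50 = 9/50 = 0.180
Mar: (58 − 50)²/50 = 64/50 = 1.280
Apr: (49 − 50)²/50 = 1/50 = 0.020
May: (61 − 50)²/50 = 121/50 = 2.420
Jun: (46 − 50)²/50 = 16/50 = 0.320
Jul: (55 − 50)²/50 = 25/50 = 0.500
Aug: (44 − 50)²/50 = 36/50 = 0.720
Sep: (42 − 50)²/50 = 64/50 = 1.280
Oct: (61 − 50)²/50 = 121/50 = 2.420
Nov: (40 − 50)²/50 = 100/50 = 2.000
Dec: (49 − 50)²/50 = 1/50 = 0.020
Sum = 11.24
df = 11. Since 11.24 < 24.725, we do not reject H₀.

11.24; do not reject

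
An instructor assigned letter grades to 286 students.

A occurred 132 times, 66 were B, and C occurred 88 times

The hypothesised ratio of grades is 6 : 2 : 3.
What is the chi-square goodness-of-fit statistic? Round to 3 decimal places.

Ratio total = 11. Expected counts: 286×6/11 = 156, 286×2/11 = 52, 286×3/11 = 78.
A: (132 − 156)²/156 = 576/156 = 3.6923
B: (66 − 52)²/52 = 196/52 = 3.7692
C: (88 − 78)²/78 = 100/78 = 1.2821
Sum = 8.744

8.744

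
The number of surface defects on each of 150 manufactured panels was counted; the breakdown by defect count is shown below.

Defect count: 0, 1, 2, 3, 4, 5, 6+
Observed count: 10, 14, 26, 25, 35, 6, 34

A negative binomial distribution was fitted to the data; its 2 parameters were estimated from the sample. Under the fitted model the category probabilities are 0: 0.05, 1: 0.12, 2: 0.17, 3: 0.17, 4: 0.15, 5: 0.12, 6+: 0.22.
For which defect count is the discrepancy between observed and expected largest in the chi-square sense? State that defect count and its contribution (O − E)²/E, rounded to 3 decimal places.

5, 8.000

Expected counts E_i = n·p_i: 150×0.05 = 7.5, 150×0.12 = 18, 150×0.17 = 25.5, 150×0.17 = 25.5, 150×0.15 = 22.5, 150×0.12 = 18, 150×0.22 = 33.
χ² = (10−7.5)²/7.5 + (14−18)²/18 + (26−25.5)²/25.5 + (25−25.5)²/25.5 + (35−22.5)²/22.5 + (6−18)²/18 + (34−33)²/33
   = 0.8333 + 0.8889 + 0.0098 + 0.0098 + 6.9444 + 8.0000 + 0.0303
The largest term is for 5: 8.000.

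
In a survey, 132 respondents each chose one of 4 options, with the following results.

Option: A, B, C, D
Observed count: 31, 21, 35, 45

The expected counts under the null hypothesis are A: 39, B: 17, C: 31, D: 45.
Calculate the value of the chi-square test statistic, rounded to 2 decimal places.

χ² = (31−39)²/39 + (21−17)²/17 + (35−31)²/31 + (45−45)²/45
   = 1.641 + 0.941 + 0.516 + 0.000
Sum = 3.10

3.10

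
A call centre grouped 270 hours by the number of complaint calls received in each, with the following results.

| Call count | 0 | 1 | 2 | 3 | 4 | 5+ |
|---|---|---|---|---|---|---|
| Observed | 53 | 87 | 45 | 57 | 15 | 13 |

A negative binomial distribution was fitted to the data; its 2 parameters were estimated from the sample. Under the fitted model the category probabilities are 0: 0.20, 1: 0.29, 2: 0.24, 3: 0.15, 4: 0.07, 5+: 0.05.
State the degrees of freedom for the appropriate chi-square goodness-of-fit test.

3

There are k = 6 categories and 2 parameters estimated from the data, so df = 6 − 1 − 2 = 3.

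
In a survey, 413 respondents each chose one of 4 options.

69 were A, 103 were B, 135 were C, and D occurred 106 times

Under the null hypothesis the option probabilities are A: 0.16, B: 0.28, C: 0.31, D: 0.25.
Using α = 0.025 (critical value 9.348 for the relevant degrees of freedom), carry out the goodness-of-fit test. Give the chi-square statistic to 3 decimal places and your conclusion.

1.963; do not reject

Expected counts E_i = n·p_i: 413×0.16 = 66.08, 413×0.28 = 115.64, 413×0.31 = 128.03, 413×0.25 = 103.25.
cat         O        E   (O−E)²/E
A          69    66.08     0.1290
B         103   115.64     1.3816
C         135   128.03     0.3794
D         106   103.25     0.0732
Sum = 1.963
df = 3. Since 1.963 < 9.348, we do not reject H₀.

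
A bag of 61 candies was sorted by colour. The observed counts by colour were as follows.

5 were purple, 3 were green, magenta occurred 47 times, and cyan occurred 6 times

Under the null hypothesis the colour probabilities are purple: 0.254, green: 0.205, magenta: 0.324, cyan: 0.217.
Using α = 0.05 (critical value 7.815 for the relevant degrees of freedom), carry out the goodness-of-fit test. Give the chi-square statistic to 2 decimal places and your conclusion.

Expected counts E_i = n·p_i: 61×0.254 = 15.494, 61×0.205 = 12.505, 61×0.324 = 19.764, 61×0.217 = 13.237.
χ² = (5−15.494)²/15.494 + (3−12.505)²/12.505 + (47−19.764)²/19.764 + (6−13.237)²/13.237
   = 7.108 + 7.225 + 37.533 + 3.957
Sum = 55.82
df = 3. Since 55.82 > 7.815, we reject H₀.

55.82; reject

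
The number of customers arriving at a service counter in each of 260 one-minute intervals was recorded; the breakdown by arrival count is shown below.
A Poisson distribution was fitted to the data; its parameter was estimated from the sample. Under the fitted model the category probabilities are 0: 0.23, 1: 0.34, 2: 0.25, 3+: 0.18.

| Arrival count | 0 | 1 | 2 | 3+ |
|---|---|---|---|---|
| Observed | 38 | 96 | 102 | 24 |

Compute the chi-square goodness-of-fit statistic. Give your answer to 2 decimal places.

40.77

Expected counts E_i = n·p_i: 260×0.23 = 59.8, 260×0.34 = 88.4, 260×0.25 = 65, 260×0.18 = 46.8.
χ² = (38−59.8)²/59.8 + (96−88.4)²/88.4 + (102−65)²/65 + (24−46.8)²/46.8
   = 7.947 + 0.653 + 21.062 + 11.108
Sum = 40.77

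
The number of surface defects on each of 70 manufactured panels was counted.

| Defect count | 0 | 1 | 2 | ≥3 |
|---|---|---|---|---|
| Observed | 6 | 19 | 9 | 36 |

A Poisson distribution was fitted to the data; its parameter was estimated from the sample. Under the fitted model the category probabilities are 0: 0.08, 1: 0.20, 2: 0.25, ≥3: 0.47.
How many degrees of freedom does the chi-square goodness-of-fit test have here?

2

There are k = 4 categories and 1 parameter estimated from the data, so df = 4 − 1 − 1 = 2.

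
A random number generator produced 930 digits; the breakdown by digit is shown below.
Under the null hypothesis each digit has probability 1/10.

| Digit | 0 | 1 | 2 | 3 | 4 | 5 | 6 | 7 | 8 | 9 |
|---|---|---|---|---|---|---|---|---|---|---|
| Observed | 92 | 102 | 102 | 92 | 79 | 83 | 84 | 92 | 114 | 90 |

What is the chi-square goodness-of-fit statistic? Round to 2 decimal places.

10.67

Expected count for each of the 10 categories: 930/10 = 93.
cat         O        E   (O−E)²/E
0          92       93      0.011
1         102       93      0.871
2         102       93      0.871
3          92       93      0.011
4          79       93      2.108
5          83       93      1.075
6          84       93      0.871
7          92       93      0.011
8         114       93      4.742
9          90       93      0.097
Sum = 10.67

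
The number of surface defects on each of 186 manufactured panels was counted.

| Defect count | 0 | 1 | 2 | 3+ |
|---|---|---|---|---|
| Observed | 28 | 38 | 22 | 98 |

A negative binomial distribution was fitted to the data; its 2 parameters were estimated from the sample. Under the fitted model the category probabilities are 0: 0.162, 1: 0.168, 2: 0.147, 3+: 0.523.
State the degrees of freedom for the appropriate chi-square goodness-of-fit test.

1

There are k = 4 categories and 2 parameters estimated from the data, so df = 4 − 1 − 2 = 1.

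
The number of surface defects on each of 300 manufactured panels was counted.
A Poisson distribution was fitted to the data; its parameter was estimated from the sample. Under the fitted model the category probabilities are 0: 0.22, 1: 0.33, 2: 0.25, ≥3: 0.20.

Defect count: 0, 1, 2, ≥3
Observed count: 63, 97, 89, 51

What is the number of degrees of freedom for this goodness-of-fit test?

2

There are k = 4 categories and 1 parameter estimated from the data, so df = 4 − 1 − 1 = 2.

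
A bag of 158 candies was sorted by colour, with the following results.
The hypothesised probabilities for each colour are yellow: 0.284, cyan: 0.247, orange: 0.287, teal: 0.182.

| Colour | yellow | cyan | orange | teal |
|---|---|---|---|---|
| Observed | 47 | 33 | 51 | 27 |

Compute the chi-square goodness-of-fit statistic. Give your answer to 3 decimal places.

Expected counts E_i = n·p_i: 158×0.284 = 44.872, 158×0.247 = 39.026, 158×0.287 = 45.346, 158×0.182 = 28.756.
yellow: (47 − 44.872)²/44.872 = 4.528384/44.872 = 0.1009
cyan: (33 − 39.026)²/39.026 = 36.312676/39.026 = 0.9305
orange: (51 − 45.346)²/45.346 = 31.967716/45.346 = 0.7050
teal: (27 − 28.756)²/28.756 = 3.083536/28.756 = 0.1072
Sum = 1.844

1.844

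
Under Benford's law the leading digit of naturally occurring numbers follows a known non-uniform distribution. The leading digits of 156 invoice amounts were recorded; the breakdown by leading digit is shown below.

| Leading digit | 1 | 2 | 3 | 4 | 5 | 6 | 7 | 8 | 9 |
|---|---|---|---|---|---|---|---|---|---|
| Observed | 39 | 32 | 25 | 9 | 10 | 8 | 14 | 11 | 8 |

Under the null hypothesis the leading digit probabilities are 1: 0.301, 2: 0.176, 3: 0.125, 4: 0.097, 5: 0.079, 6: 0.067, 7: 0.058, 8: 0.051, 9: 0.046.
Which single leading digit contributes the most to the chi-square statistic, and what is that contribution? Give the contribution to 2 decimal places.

7, 2.71

Expected counts E_i = n·p_i: 156×0.301 = 46.956, 156×0.176 = 27.456, 156×0.125 = 19.5, 156×0.097 = 15.132, 156×0.079 = 12.324, 156×0.067 = 10.452, 156×0.058 = 9.048, 156×0.051 = 7.956, 156×0.046 = 7.176.
cat         O        E   (O−E)²/E
1          39   46.956      1.348
2          32   27.456      0.752
3          25     19.5      1.551
4           9   15.132      2.485
5          10   12.324      0.438
6           8   10.452      0.575
7          14    9.048      2.710
8          11    7.956      1.165
9           8    7.176      0.095
The largest term is for 7: 2.71.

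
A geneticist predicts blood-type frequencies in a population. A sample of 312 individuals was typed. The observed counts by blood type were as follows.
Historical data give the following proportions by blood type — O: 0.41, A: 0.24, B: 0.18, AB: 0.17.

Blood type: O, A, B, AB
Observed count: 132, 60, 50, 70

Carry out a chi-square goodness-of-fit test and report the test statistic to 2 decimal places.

Expected counts E_i = n·p_i: 312×0.41 = 127.92, 312×0.24 = 74.88, 312×0.18 = 56.16, 312×0.17 = 53.04.
cat         O        E   (O−E)²/E
O         132   127.92      0.130
A          60    74.88      2.957
B          50    56.16      0.676
AB         70    53.04      5.423
Sum = 9.19

9.19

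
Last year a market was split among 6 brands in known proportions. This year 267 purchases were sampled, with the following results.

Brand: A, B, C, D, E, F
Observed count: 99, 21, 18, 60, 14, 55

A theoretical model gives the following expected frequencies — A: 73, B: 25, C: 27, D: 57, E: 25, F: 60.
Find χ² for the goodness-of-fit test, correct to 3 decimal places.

cat         O        E   (O−E)²/E
A          99       73     9.2603
B          21       25     0.6400
C          18       27     3.0000
D          60       57     0.1579
E          14       25     4.8400
F          55       60     0.4167
Sum = 18.315

18.315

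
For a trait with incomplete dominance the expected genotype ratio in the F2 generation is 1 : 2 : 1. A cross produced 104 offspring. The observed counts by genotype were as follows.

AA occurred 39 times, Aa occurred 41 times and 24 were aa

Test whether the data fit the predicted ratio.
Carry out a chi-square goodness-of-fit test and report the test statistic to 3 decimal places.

8.981

Ratio total = 4. Expected counts: 104×1/4 = 26, 104×2/4 = 52, 104×1/4 = 26.
AA: (39 − 26)²/26 = 169/26 = 6.5000
Aa: (41 − 52)²/52 = 121/52 = 2.3269
aa: (24 − 26)²/26 = 4/26 = 0.1538
Sum = 8.981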